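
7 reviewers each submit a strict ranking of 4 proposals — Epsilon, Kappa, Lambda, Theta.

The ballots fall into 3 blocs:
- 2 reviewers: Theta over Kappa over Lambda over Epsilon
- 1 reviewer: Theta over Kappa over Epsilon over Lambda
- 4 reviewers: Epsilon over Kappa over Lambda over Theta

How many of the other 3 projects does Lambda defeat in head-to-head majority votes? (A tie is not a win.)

Lambda against each rival (7 reviewers):
Lambda–Epsilon: Epsilon 5–2.
Lambda vs Kappa: 0 to 7, Kappa.
Lambda vs Theta: Lambda is ranked higher on 4 ballots, Theta on 3. Lambda wins 4–3.
Lambda beats Theta; loses to Epsilon, Kappa — 1 pairwise win.

1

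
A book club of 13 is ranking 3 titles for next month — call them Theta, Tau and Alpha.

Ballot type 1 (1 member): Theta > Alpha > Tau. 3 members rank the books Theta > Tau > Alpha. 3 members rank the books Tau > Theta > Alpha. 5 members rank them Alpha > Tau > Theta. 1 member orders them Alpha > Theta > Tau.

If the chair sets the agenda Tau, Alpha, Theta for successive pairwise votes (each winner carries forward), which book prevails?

Theta

Round 1: Tau vs Alpha — 6–7, Alpha advances.
Round 2: Alpha vs Theta — 6–7, Theta advances.
Theta survives the agenda.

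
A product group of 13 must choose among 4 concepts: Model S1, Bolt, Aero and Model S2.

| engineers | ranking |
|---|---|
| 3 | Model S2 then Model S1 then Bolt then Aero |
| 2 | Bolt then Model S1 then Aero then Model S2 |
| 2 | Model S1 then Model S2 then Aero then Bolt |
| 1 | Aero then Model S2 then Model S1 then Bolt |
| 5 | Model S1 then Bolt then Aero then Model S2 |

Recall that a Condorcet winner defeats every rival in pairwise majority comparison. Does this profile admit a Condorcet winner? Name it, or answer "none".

Model S1

Head-to-head results (13 engineers):
Model S1 vs Bolt: Model S1 is ranked higher on 3+2+1+5 = 11 ballots, Bolt on 2. Model S1 wins 11–2.
Model S1 vs Aero: Model S1 preferred on 3+2+2+5 = 12 ballots; Model S1 wins 12–1.
Model S1 vs Model S2: Model S1 preferred on 2+2+5 = 9 ballots; Model S1 wins 9–4.
Bolt vs Aero: Bolt wins 10–3.
Bolt vs Model S2: Bolt, 7–6.
Aero vs Model S2: 8 to 5, Aero.
Model S1 beats each of Bolt, Aero, Model S2 — Model S1 is the Condorcet winner.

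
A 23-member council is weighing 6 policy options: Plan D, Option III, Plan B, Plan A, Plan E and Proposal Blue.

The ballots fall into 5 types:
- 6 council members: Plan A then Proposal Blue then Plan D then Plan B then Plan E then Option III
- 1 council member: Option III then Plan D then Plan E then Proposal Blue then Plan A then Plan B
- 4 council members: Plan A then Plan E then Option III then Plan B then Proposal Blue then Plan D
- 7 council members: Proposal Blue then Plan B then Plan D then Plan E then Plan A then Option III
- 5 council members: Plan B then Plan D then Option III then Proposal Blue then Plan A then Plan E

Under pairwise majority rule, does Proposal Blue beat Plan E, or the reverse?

Proposal Blue

Ballots ranking Proposal Blue above Plan E: 6 + 7 + 5 = 18.
Ballots ranking Plan E above Proposal Blue: 23 − 18 = 5.
Proposal Blue wins the head-to-head 18–5.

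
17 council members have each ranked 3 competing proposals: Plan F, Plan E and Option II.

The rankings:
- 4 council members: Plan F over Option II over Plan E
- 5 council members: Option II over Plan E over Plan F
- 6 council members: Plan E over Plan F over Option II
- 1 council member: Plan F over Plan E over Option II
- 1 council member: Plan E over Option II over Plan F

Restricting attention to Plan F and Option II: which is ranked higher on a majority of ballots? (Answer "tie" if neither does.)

Plan F

Ballots ranking Plan F above Option II: 4 + 6 + 1 = 11.
Ballots ranking Option II above Plan F: 17 − 11 = 6.
Plan F wins the head-to-head 11–6.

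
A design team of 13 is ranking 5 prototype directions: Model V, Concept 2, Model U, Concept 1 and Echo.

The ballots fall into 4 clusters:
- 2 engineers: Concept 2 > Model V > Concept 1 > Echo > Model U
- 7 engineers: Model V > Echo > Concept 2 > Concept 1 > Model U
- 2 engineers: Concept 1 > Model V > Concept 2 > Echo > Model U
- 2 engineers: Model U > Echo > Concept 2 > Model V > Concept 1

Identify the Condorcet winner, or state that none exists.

Model V

Pairwise majorities:
Model V vs Concept 2: Model V is ranked higher on 7+2 = 9 ballots, Concept 2 on 4. Model V wins 9–4.
Model V vs Model U: Model V, 11–2.
Model V vs Concept 1: 2+7+2 = 11 for Model V, 2 for Concept 1 — Model V by 11–2.
Model V–Echo: Model V 11–2.
Concept 2–Model U: Concept 2 11–2.
Concept 2 vs Concept 1: Concept 2, 11–2.
Concept 2 vs Echo: 2+2 = 4 for Concept 2, 9 for Echo — Echo by 9–4.
Model U vs Concept 1: Model U is ranked higher on 2 ballots, Concept 1 on 11. Concept 1 wins 11–2.
Model U vs Echo: 2 for Model U, 11 for Echo — Echo by 11–2.
Concept 1 vs Echo: 4 to 9, Echo.
Model V wins every pairwise contest, so Model V is the Condorcet winner.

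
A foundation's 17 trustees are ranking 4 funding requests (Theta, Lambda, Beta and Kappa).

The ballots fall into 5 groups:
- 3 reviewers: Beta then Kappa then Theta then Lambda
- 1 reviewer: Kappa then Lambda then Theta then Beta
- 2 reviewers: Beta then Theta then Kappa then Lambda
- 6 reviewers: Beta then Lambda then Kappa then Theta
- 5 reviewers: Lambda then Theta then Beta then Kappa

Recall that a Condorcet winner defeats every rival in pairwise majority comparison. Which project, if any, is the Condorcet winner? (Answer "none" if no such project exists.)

Beta

Head-to-head results (17 reviewers):
Theta vs Lambda: Theta is ranked higher on 3+2 = 5 ballots, Lambda on 12. Lambda wins 12–5.
Theta vs Beta: 1+5 = 6 for Theta, 11 for Beta — Beta by 11–6.
Theta–Kappa: Kappa 10–7.
Lambda–Beta: Beta 11–6.
Lambda vs Kappa: Lambda wins 11–6.
Beta vs Kappa: 3+2+6+5 = 16 for Beta, 1 for Kappa — Beta by 16–1.
Beta defeats every rival head-to-head and is the Condorcet winner.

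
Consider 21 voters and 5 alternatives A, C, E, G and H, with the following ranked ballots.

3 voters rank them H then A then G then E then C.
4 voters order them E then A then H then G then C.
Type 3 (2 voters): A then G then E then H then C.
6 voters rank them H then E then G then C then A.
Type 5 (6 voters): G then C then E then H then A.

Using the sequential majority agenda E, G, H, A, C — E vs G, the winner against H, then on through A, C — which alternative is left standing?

Round 1: E vs G — 10–11, G advances.
Round 2: G vs H — 8–13, H advances.
Round 3: H vs A — 15–6, H advances.
Round 4: H vs C — 15–6, H advances.
H survives the agenda.

H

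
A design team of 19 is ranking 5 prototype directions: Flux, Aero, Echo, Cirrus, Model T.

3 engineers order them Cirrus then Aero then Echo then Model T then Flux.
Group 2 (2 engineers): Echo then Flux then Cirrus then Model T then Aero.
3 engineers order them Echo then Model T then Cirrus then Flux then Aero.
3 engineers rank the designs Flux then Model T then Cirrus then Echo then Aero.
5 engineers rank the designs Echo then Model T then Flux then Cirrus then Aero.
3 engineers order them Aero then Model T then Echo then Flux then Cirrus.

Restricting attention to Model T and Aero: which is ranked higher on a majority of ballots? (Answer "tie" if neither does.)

Ballots ranking Model T above Aero: 2 + 3 + 3 + 5 = 13.
Ballots ranking Aero above Model T: 19 − 13 = 6.
Model T wins the head-to-head 13–6.

Model T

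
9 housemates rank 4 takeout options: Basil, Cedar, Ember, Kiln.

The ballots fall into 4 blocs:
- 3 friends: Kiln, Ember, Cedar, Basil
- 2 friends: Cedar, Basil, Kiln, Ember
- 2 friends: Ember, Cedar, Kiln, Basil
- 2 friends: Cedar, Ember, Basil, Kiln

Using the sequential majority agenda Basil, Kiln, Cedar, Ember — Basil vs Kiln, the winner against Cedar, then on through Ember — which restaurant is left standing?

Round 1: Basil vs Kiln — 4–5, Kiln advances.
Round 2: Kiln vs Cedar — 3–6, Cedar advances.
Round 3: Cedar vs Ember — 4–5, Ember advances.
The agenda winner is Ember.

Ember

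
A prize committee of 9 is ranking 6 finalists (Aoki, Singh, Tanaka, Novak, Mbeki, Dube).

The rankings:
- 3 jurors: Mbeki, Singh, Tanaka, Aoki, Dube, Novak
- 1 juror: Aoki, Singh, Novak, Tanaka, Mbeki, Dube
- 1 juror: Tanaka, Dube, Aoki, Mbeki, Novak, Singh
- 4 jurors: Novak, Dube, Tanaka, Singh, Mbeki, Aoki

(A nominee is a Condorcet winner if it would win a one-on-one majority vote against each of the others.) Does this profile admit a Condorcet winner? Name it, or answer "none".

Pairwise majorities:
Aoki–Singh: Singh 7–2.
Aoki vs Tanaka: Tanaka wins 8–1.
Aoki–Novak: Aoki 5–4.
Aoki vs Mbeki: Mbeki, 7–2.
Aoki–Dube: Dube 5–4.
Singh–Tanaka: Tanaka 5–4.
Singh vs Novak: Novak wins 5–4.
Singh vs Mbeki: Singh wins 5–4.
Singh vs Dube: Dube, 5–4.
Tanaka vs Novak: Novak, 5–4.
Tanaka vs Mbeki: Tanaka wins 6–3.
Tanaka vs Dube: Tanaka wins 5–4.
Novak vs Mbeki: Novak wins 5–4.
Novak vs Dube: Novak, 5–4.
Mbeki vs Dube: Dube wins 5–4.
Each nominee drops at least one matchup (Aoki loses to Singh; Singh loses to Tanaka; Tanaka loses to Novak; Novak loses to Aoki; Mbeki loses to Singh; Dube loses to Tanaka); the cycle Aoki beats Novak beats Singh beats Aoki rules out a Condorcet winner.

none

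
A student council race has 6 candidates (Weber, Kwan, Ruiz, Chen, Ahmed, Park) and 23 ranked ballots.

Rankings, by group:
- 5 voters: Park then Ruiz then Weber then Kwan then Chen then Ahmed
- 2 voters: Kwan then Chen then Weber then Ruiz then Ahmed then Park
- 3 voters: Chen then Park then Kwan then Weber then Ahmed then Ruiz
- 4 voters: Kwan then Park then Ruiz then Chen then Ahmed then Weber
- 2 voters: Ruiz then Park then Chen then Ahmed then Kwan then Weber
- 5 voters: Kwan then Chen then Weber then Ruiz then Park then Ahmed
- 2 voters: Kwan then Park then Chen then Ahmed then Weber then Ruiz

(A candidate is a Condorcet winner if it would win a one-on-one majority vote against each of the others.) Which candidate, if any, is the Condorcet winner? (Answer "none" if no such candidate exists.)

Kwan

Pairwise majorities:
Weber vs Kwan: Kwan wins 18–5.
Weber vs Ruiz: Weber, 12–11.
Weber vs Chen: Chen wins 18–5.
Weber–Ahmed: Weber 15–8.
Weber–Park: Park 16–7.
Kwan vs Ruiz: Kwan, 16–7.
Kwan vs Chen: Kwan, 18–5.
Kwan vs Ahmed: Kwan wins 21–2.
Kwan vs Park: Kwan wins 13–10.
Ruiz vs Chen: Chen wins 12–11.
Ruiz–Ahmed: Ruiz 18–5.
Ruiz vs Park: Park wins 14–9.
Chen vs Ahmed: Chen wins 23–0.
Chen vs Park: Park wins 13–10.
Ahmed–Park: Park 21–2.
Kwan beats each of Weber, Ruiz, Chen, Ahmed, Park — Kwan is the Condorcet winner.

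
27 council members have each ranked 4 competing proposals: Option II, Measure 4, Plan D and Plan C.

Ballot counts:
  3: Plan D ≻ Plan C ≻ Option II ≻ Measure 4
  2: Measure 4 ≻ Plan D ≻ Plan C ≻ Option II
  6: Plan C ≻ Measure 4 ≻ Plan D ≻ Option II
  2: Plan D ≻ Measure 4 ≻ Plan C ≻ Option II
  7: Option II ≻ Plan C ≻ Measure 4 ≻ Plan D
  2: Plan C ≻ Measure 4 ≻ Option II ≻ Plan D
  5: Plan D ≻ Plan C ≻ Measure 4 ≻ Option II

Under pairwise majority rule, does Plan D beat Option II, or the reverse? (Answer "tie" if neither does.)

Ballots ranking Plan D above Option II: 3 + 2 + 6 + 2 + 5 = 18.
Ballots ranking Option II above Plan D: 27 − 18 = 9.
Plan D wins the head-to-head 18–9.

Plan D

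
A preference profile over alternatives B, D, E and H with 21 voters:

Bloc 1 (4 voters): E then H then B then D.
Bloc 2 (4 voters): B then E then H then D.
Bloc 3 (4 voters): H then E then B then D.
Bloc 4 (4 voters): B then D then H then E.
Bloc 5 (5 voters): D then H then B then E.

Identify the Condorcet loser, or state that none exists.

D

Pairwise majorities:
B vs D: B wins 16–5.
B vs E: 4+4+5 = 13 for B, 8 for E — B by 13–8.
B–H: H 13–8.
D vs E: D preferred on 4+5 = 9 ballots; E wins 12–9.
D vs H: H wins 12–9.
E vs H: E preferred on 4+4 = 8 ballots; H wins 13–8.
D is beaten in every head-to-head and is the Condorcet loser.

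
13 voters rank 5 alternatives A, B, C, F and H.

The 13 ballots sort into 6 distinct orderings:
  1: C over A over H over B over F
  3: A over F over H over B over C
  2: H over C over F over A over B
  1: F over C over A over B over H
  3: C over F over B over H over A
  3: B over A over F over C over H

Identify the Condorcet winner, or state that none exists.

Pairwise majorities:
A vs B: A preferred on 1+3+2+1 = 7 ballots; A wins 7–6.
A vs C: 3+3 = 6 for A, 7 for C — C by 7–6.
A vs F: A preferred on 1+3+3 = 7 ballots; A wins 7–6.
A vs H: A is ranked higher on 1+3+1+3 = 8 ballots, H on 5. A wins 8–5.
B vs C: B preferred on 3+3 = 6 ballots; C wins 7–6.
B vs F: B preferred on 1+3 = 4 ballots; F wins 9–4.
B vs H: 1+3+3 = 7 for B, 6 for H — B by 7–6.
C vs F: C preferred on 1+2+3 = 6 ballots; F wins 7–6.
C vs H: C preferred on 1+1+3+3 = 8 ballots; C wins 8–5.
F vs H: 10 to 3, F.
Every alternative loses at least once (A loses to C; B loses to A; C loses to F; F loses to A; H loses to A). The majority relation contains the cycle A > F > C > A, so there is no Condorcet winner.

none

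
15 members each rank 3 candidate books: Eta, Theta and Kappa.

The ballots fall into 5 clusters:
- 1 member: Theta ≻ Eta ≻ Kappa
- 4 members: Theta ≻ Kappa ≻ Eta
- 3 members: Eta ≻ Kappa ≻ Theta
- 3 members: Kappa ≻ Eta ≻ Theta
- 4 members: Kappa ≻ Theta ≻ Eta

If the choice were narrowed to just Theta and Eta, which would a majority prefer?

Ballots ranking Theta above Eta: 1 + 4 + 4 = 9.
Ballots ranking Eta above Theta: 15 − 9 = 6.
Theta wins the head-to-head 9–6.

Theta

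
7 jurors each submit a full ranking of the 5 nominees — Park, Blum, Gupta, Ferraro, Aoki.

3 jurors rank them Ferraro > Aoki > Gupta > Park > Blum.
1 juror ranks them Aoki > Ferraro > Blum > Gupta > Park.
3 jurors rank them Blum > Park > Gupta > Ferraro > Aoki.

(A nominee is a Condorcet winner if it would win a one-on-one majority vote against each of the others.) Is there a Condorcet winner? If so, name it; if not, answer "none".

Pairwise majorities:
Park vs Blum: Park preferred on 3 ballots; Blum wins 4–3.
Park vs Gupta: Park preferred on 3 ballots; Gupta wins 4–3.
Park vs Ferraro: 3 to 4, Ferraro.
Park–Aoki: Aoki 4–3.
Blum vs Gupta: Blum wins 4–3.
Blum–Ferraro: Ferraro 4–3.
Blum vs Aoki: Blum is ranked higher on 3 ballots, Aoki on 4. Aoki wins 4–3.
Gupta vs Ferraro: Ferraro, 4–3.
Gupta vs Aoki: Aoki, 4–3.
Ferraro vs Aoki: 6 to 1, Ferraro.
Ferraro wins every pairwise contest, so Ferraro is the Condorcet winner.

Ferraro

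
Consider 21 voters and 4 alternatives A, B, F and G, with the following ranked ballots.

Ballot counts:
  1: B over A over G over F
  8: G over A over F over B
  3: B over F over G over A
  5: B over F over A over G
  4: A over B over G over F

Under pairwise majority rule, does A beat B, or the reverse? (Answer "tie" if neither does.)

Ballots ranking A above B: 8 + 4 = 12.
Ballots ranking B above A: 21 − 12 = 9.
A wins the head-to-head 12–9.

A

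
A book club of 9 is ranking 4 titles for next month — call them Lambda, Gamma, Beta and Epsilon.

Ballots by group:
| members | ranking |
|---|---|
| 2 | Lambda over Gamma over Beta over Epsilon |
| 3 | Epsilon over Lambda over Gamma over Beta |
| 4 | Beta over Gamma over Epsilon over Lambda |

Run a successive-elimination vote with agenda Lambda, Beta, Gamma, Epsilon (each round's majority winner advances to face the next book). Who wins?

Epsilon

Round 1: Lambda vs Beta — 5–4, Lambda advances.
Round 2: Lambda vs Gamma — 5–4, Lambda advances.
Round 3: Lambda vs Epsilon — 2–7, Epsilon advances.
Epsilon survives the agenda.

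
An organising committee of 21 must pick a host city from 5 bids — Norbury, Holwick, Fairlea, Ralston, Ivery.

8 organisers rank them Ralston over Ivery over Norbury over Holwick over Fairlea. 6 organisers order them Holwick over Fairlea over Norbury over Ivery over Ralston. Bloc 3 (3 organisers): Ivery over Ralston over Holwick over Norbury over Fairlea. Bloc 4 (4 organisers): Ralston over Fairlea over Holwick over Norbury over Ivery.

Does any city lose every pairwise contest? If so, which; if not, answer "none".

Pairwise majorities:
Norbury vs Holwick: Holwick wins 13–8.
Norbury–Fairlea: Norbury 11–10.
Norbury vs Ralston: 6 for Norbury, 15 for Ralston — Ralston by 15–6.
Norbury vs Ivery: Ivery, 11–10.
Holwick vs Fairlea: Holwick, 17–4.
Holwick vs Ralston: Ralston, 15–6.
Holwick vs Ivery: Ivery, 11–10.
Fairlea vs Ralston: 6 for Fairlea, 15 for Ralston — Ralston by 15–6.
Fairlea vs Ivery: Ivery wins 11–10.
Ralston vs Ivery: 8+4 = 12 for Ralston, 9 for Ivery — Ralston by 12–9.
Only Fairlea has no wins; Fairlea is the Condorcet loser.

Fairlea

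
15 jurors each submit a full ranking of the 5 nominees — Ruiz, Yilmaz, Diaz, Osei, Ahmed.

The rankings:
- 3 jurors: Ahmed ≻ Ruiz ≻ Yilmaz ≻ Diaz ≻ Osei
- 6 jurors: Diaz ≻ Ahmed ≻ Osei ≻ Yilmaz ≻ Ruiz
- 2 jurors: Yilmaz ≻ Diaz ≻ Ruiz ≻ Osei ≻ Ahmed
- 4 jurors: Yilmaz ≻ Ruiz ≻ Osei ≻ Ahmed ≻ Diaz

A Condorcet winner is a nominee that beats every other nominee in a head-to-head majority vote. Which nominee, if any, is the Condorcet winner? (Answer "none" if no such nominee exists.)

Check each pair by majority over 15 ballots:
Ruiz vs Yilmaz: 3 to 12, Yilmaz.
Ruiz vs Diaz: 3+4 = 7 for Ruiz, 8 for Diaz — Diaz by 8–7.
Ruiz vs Osei: Ruiz is ranked higher on 3+2+4 = 9 ballots, Osei on 6. Ruiz wins 9–6.
Ruiz vs Ahmed: Ruiz preferred on 2+4 = 6 ballots; Ahmed wins 9–6.
Yilmaz vs Diaz: 9 to 6, Yilmaz.
Yilmaz vs Osei: Yilmaz is ranked higher on 3+2+4 = 9 ballots, Osei on 6. Yilmaz wins 9–6.
Yilmaz vs Ahmed: 2+4 = 6 for Yilmaz, 9 for Ahmed — Ahmed by 9–6.
Diaz vs Osei: Diaz preferred on 3+6+2 = 11 ballots; Diaz wins 11–4.
Diaz vs Ahmed: 8 to 7, Diaz.
Osei vs Ahmed: Osei preferred on 2+4 = 6 ballots; Ahmed wins 9–6.
No nominee is unbeaten: Ruiz loses to Yilmaz; Yilmaz loses to Ahmed; Diaz loses to Yilmaz; Osei loses to Ruiz; Ahmed loses to Diaz. In particular Yilmaz → Diaz → Ahmed → Yilmaz is a majority cycle — no Condorcet winner exists.

none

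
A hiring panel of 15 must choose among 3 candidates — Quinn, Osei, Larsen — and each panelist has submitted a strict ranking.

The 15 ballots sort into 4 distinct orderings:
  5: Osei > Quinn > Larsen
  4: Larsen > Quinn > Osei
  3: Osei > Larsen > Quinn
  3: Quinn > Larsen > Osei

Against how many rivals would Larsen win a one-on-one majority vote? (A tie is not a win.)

0

Larsen against each rival (15 committee members):
Larsen vs Quinn: Larsen preferred on 4+3 = 7 ballots; Quinn wins 8–7.
Larsen vs Osei: Osei wins 8–7.
Larsen beats no one; loses to Quinn, Osei — 0 pairwise wins.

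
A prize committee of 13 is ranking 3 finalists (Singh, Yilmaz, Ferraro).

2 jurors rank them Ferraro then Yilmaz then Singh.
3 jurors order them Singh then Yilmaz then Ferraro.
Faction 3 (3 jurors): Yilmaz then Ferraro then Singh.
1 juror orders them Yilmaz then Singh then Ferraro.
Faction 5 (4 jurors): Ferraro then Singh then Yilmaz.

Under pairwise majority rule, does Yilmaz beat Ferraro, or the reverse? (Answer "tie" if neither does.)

Yilmaz

Ballots ranking Yilmaz above Ferraro: 3 + 3 + 1 = 7.
Ballots ranking Ferraro above Yilmaz: 13 − 7 = 6.
Yilmaz wins the head-to-head 7–6.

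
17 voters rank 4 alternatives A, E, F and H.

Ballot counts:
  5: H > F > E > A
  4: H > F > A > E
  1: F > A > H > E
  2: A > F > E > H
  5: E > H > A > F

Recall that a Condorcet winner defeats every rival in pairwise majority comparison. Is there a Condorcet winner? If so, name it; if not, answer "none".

Check each pair by majority over 17 ballots:
A–E: E 10–7.
A vs F: F, 10–7.
A vs H: H, 14–3.
E–F: F 12–5.
E vs H: H, 10–7.
F vs H: H, 14–3.
H wins every pairwise contest, so H is the Condorcet winner.

H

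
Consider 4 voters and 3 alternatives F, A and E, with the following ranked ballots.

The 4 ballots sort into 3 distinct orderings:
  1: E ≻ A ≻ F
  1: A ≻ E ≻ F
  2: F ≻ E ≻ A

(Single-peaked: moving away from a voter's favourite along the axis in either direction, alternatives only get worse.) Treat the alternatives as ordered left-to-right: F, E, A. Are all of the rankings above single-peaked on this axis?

yes

Axis positions: F=1, E=2, A=3.
Group 1 (peak E at position 2): ranking walks positions 2-3-1, expanding outward from the peak — single-peaked.
Group 2 (peak A at position 3): ranking walks positions 3-2-1, expanding outward from the peak — single-peaked.
Group 3 (peak F at position 1): ranking walks positions 1-2-3, expanding outward from the peak — single-peaked.
Every ranking is single-peaked on this axis.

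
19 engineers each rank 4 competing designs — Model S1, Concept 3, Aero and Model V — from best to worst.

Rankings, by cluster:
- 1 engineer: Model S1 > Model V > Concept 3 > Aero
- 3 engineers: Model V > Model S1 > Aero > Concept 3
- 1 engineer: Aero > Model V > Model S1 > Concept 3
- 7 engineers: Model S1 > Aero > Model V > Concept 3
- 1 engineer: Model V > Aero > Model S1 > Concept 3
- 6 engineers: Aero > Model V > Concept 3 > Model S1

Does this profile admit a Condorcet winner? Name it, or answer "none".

Check each pair by majority over 19 ballots:
Model S1 vs Concept 3: 13 to 6, Model S1.
Model S1 vs Aero: 1+3+7 = 11 for Model S1, 8 for Aero — Model S1 by 11–8.
Model S1 vs Model V: 1+7 = 8 for Model S1, 11 for Model V — Model V by 11–8.
Concept 3 vs Aero: 1 to 18, Aero.
Concept 3 vs Model V: 0 to 19, Model V.
Aero vs Model V: Aero preferred on 1+7+6 = 14 ballots; Aero wins 14–5.
No design is unbeaten: Model S1 loses to Model V; Concept 3 loses to Model S1; Aero loses to Model S1; Model V loses to Aero. In particular Model S1 > Aero > Model V > Model S1 is a majority cycle — no Condorcet winner exists.

none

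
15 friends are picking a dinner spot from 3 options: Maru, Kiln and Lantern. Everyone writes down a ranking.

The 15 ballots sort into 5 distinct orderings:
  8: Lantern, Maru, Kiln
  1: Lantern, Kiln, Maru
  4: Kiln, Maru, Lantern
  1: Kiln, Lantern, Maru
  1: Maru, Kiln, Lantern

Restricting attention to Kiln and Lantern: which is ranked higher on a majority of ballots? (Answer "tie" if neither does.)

Lantern

Ballots ranking Kiln above Lantern: 4 + 1 + 1 = 6.
Ballots ranking Lantern above Kiln: 15 − 6 = 9.
Lantern wins the head-to-head 9–6.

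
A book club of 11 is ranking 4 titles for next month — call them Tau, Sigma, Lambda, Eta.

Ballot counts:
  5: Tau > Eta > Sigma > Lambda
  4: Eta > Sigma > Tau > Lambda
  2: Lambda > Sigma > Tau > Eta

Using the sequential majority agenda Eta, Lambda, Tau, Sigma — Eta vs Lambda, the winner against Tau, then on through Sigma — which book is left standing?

Round 1: Eta vs Lambda — 9–2, Eta advances.
Round 2: Eta vs Tau — 4–7, Tau advances.
Round 3: Tau vs Sigma — 5–6, Sigma advances.
The agenda winner is Sigma.

Sigma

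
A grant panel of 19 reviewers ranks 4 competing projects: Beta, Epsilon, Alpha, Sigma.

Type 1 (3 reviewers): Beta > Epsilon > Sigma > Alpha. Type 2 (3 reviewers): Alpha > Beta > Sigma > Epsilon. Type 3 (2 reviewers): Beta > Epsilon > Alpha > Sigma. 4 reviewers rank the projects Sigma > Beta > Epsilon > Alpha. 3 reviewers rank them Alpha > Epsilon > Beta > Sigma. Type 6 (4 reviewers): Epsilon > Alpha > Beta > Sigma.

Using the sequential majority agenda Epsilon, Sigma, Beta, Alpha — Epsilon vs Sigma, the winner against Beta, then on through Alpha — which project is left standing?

Round 1: Epsilon vs Sigma — 12–7, Epsilon advances.
Round 2: Epsilon vs Beta — 7–12, Beta advances.
Round 3: Beta vs Alpha — 9–10, Alpha advances.
The agenda winner is Alpha.

Alpha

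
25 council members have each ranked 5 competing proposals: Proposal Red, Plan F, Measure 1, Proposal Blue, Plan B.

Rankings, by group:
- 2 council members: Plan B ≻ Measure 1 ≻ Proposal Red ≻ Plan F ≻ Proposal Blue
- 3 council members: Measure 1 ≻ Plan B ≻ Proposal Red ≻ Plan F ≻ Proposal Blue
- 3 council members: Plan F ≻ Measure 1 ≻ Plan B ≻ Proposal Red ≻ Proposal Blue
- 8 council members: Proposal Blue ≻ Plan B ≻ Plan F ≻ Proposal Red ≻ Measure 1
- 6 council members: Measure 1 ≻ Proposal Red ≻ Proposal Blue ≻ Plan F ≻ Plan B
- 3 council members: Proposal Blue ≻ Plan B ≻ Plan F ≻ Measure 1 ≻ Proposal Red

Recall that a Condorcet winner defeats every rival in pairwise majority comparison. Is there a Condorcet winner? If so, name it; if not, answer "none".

Check each pair by majority over 25 ballots:
Proposal Red vs Plan F: Plan F wins 14–11.
Proposal Red vs Measure 1: Measure 1 wins 17–8.
Proposal Red–Proposal Blue: Proposal Red 14–11.
Proposal Red vs Plan B: Plan B wins 19–6.
Plan F–Measure 1: Plan F 14–11.
Plan F vs Proposal Blue: Proposal Blue wins 17–8.
Plan F vs Plan B: Plan B wins 16–9.
Measure 1 vs Proposal Blue: Measure 1, 14–11.
Measure 1 vs Plan B: Plan B wins 13–12.
Proposal Blue vs Plan B: Proposal Blue, 17–8.
Each option drops at least one matchup (Proposal Red loses to Plan F; Plan F loses to Proposal Blue; Measure 1 loses to Plan F; Proposal Blue loses to Proposal Red; Plan B loses to Proposal Blue); the cycle Proposal Red > Proposal Blue > Plan F > Proposal Red rules out a Condorcet winner.

none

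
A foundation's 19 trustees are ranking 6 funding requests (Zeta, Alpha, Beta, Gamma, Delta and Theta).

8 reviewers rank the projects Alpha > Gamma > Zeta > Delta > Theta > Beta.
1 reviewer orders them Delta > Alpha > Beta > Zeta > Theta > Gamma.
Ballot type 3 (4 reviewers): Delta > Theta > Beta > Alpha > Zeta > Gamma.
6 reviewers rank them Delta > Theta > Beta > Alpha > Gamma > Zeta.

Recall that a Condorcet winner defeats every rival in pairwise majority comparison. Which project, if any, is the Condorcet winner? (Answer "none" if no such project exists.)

Head-to-head results (19 reviewers):
Zeta vs Alpha: Alpha, 19–0.
Zeta vs Beta: Beta, 11–8.
Zeta–Gamma: Gamma 14–5.
Zeta vs Delta: Delta wins 11–8.
Zeta–Theta: Theta 10–9.
Alpha vs Beta: Beta, 10–9.
Alpha vs Gamma: Alpha wins 19–0.
Alpha vs Delta: Delta, 11–8.
Alpha vs Theta: Theta wins 10–9.
Beta vs Gamma: Beta wins 11–8.
Beta–Delta: Delta 19–0.
Beta–Theta: Theta 18–1.
Gamma vs Delta: Delta wins 11–8.
Gamma vs Theta: Theta wins 11–8.
Delta vs Theta: Delta wins 19–0.
Delta defeats every rival head-to-head and is the Condorcet winner.

Delta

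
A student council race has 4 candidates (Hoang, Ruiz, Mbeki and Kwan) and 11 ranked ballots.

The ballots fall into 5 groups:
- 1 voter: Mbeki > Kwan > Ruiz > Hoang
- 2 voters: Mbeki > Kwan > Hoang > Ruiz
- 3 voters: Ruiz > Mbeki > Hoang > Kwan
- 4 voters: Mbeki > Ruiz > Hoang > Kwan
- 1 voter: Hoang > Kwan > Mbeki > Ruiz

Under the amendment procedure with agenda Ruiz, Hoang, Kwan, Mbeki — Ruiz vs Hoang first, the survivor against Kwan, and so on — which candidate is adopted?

Mbeki

Round 1: Ruiz vs Hoang — 8–3, Ruiz advances.
Round 2: Ruiz vs Kwan — 7–4, Ruiz advances.
Round 3: Ruiz vs Mbeki — 3–8, Mbeki advances.
Mbeki survives the agenda.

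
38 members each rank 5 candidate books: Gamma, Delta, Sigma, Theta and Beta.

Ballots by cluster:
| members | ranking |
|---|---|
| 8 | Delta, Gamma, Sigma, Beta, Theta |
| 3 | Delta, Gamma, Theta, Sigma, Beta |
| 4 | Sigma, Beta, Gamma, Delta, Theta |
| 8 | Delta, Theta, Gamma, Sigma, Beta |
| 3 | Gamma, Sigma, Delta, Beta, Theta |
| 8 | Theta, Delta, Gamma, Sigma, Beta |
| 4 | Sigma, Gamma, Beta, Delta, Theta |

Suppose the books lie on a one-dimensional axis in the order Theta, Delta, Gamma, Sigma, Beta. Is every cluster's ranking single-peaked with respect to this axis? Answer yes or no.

yes

Axis positions: Theta=1, Delta=2, Gamma=3, Sigma=4, Beta=5.
Cluster 1 (peak Delta at position 2): ranking walks positions 2-3-4-5-1, expanding outward from the peak — single-peaked.
Cluster 2 (peak Delta at position 2): ranking walks positions 2-3-1-4-5, expanding outward from the peak — single-peaked.
Cluster 3 (peak Sigma at position 4): ranking walks positions 4-5-3-2-1, expanding outward from the peak — single-peaked.
Cluster 4 (peak Delta at position 2): ranking walks positions 2-1-3-4-5, expanding outward from the peak — single-peaked.
Cluster 5 (peak Gamma at position 3): ranking walks positions 3-4-2-5-1, expanding outward from the peak — single-peaked.
Cluster 6 (peak Theta at position 1): ranking walks positions 1-2-3-4-5, expanding outward from the peak — single-peaked.
Cluster 7 (peak Sigma at position 4): ranking walks positions 4-3-5-2-1, expanding outward from the peak — single-peaked.
Every ranking is single-peaked on this axis.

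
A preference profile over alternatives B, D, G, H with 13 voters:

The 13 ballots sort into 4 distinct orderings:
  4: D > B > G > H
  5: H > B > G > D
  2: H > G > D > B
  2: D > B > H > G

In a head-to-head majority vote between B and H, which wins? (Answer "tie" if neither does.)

H

Ballots ranking B above H: 4 + 2 = 6.
Ballots ranking H above B: 13 − 6 = 7.
H wins the head-to-head 7–6.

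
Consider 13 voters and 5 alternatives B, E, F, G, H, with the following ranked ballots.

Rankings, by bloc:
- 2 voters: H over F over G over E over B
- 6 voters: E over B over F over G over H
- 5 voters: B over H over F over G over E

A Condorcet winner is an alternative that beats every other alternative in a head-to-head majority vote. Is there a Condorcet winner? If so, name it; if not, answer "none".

Head-to-head results (13 voters):
B vs E: B is ranked higher on 5 ballots, E on 8. E wins 8–5.
B vs F: B preferred on 6+5 = 11 ballots; B wins 11–2.
B vs G: 11 to 2, B.
B vs H: 6+5 = 11 for B, 2 for H — B by 11–2.
E vs F: 6 to 7, F.
E vs G: E is ranked higher on 6 ballots, G on 7. G wins 7–6.
E vs H: E preferred on 6 ballots; H wins 7–6.
F vs G: F is ranked higher on 2+6+5 = 13 ballots, G on 0. F wins 13–0.
F vs H: F is ranked higher on 6 ballots, H on 7. H wins 7–6.
G vs H: 6 to 7, H.
Every alternative loses at least once (B loses to E; E loses to F; F loses to B; G loses to B; H loses to B). The majority relation contains the cycle B → F → E → B, so there is no Condorcet winner.

none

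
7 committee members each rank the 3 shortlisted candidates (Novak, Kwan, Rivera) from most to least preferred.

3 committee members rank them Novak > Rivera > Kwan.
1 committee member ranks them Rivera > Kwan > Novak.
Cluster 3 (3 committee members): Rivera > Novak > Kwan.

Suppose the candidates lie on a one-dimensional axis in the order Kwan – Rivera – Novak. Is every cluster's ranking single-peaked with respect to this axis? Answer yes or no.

Axis positions: Kwan=1, Rivera=2, Novak=3.
Cluster 1 (peak Novak at position 3): ranking walks positions 3-2-1, expanding outward from the peak — single-peaked.
Cluster 2 (peak Rivera at position 2): ranking walks positions 2-1-3, expanding outward from the peak — single-peaked.
Cluster 3 (peak Rivera at position 2): ranking walks positions 2-3-1, expanding outward from the peak — single-peaked.
Every ranking is single-peaked on this axis.

yes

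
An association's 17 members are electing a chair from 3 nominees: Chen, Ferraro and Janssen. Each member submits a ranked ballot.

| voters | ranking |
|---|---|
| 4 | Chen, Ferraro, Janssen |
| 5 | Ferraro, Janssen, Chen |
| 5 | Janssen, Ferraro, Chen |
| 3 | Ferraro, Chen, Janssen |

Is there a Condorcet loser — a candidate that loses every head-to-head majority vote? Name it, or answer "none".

Chen

Head-to-head results (17 voters):
Chen vs Ferraro: Ferraro, 13–4.
Chen vs Janssen: Chen is ranked higher on 4+3 = 7 ballots, Janssen on 10. Janssen wins 10–7.
Ferraro vs Janssen: Ferraro, 12–5.
Chen is beaten in every head-to-head and is the Condorcet loser.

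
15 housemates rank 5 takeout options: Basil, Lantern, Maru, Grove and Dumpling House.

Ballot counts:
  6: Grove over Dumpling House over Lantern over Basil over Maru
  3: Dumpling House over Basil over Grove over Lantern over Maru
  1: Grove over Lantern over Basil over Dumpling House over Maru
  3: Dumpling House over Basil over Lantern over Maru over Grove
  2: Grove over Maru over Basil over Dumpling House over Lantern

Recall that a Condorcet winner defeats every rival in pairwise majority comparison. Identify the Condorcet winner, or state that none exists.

Pairwise majorities:
Basil vs Lantern: Basil is ranked higher on 3+3+2 = 8 ballots, Lantern on 7. Basil wins 8–7.
Basil vs Maru: 13 to 2, Basil.
Basil vs Grove: Basil is ranked higher on 3+3 = 6 ballots, Grove on 9. Grove wins 9–6.
Basil vs Dumpling House: 3 to 12, Dumpling House.
Lantern vs Maru: Lantern is ranked higher on 6+3+1+3 = 13 ballots, Maru on 2. Lantern wins 13–2.
Lantern vs Grove: Lantern is ranked higher on 3 ballots, Grove on 12. Grove wins 12–3.
Lantern vs Dumpling House: 1 to 14, Dumpling House.
Maru vs Grove: Maru preferred on 3 ballots; Grove wins 12–3.
Maru vs Dumpling House: 2 for Maru, 13 for Dumpling House — Dumpling House by 13–2.
Grove vs Dumpling House: 6+1+2 = 9 for Grove, 6 for Dumpling House — Grove by 9–6.
Grove wins every pairwise contest, so Grove is the Condorcet winner.

Grove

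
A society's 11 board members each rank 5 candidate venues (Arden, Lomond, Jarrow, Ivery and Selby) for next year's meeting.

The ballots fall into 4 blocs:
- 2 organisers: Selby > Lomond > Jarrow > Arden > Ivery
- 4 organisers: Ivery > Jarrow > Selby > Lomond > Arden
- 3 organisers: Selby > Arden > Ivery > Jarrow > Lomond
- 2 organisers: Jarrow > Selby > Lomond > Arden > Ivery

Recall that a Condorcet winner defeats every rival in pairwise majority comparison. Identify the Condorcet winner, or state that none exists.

Pairwise majorities:
Arden vs Lomond: Lomond wins 8–3.
Arden–Jarrow: Jarrow 8–3.
Arden vs Ivery: Arden, 7–4.
Arden–Selby: Selby 11–0.
Lomond–Jarrow: Jarrow 9–2.
Lomond vs Ivery: Ivery, 7–4.
Lomond vs Selby: Selby, 11–0.
Jarrow vs Ivery: Ivery, 7–4.
Jarrow vs Selby: Jarrow wins 6–5.
Ivery vs Selby: Selby, 7–4.
No city is unbeaten: Arden loses to Lomond; Lomond loses to Jarrow; Jarrow loses to Ivery; Ivery loses to Arden; Selby loses to Jarrow. In particular Arden beats Ivery beats Lomond beats Arden is a majority cycle — no Condorcet winner exists.

none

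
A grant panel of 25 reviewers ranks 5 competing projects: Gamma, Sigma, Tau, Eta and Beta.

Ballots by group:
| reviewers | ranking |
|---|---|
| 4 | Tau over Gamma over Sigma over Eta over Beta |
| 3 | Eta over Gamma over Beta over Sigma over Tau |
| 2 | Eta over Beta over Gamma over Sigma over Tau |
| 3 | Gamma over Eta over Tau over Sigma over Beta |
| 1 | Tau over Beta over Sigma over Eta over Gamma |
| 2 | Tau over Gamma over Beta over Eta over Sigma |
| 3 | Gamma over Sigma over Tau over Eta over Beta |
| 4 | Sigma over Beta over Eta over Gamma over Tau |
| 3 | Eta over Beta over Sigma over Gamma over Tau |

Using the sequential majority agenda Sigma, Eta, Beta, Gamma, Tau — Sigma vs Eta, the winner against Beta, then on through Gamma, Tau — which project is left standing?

Eta

Round 1: Sigma vs Eta — 12–13, Eta advances.
Round 2: Eta vs Beta — 18–7, Eta advances.
Round 3: Eta vs Gamma — 13–12, Eta advances.
Round 4: Eta vs Tau — 15–10, Eta advances.
Eta survives the agenda.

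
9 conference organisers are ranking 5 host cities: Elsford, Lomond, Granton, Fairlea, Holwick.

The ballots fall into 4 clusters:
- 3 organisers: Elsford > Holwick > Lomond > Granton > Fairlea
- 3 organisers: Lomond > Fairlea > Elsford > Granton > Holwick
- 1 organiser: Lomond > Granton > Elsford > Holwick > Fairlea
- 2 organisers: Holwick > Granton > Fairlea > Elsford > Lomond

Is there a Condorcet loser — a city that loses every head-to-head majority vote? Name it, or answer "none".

none

Head-to-head results (9 organisers):
Elsford vs Lomond: 3+2 = 5 for Elsford, 4 for Lomond — Elsford by 5–4.
Elsford vs Granton: Elsford, 6–3.
Elsford vs Fairlea: Elsford preferred on 3+1 = 4 ballots; Fairlea wins 5–4.
Elsford vs Holwick: Elsford is ranked higher on 3+3+1 = 7 ballots, Holwick on 2. Elsford wins 7–2.
Lomond vs Granton: Lomond wins 7–2.
Lomond vs Fairlea: Lomond wins 7–2.
Lomond vs Holwick: Holwick, 5–4.
Granton vs Fairlea: Granton preferred on 3+1+2 = 6 ballots; Granton wins 6–3.
Granton vs Holwick: Granton preferred on 3+1 = 4 ballots; Holwick wins 5–4.
Fairlea vs Holwick: Fairlea preferred on 3 ballots; Holwick wins 6–3.
Every city wins at least one matchup (Elsford beats Lomond; Lomond beats Granton; Granton beats Fairlea; Fairlea beats Elsford; Holwick beats Lomond), so there is no Condorcet loser.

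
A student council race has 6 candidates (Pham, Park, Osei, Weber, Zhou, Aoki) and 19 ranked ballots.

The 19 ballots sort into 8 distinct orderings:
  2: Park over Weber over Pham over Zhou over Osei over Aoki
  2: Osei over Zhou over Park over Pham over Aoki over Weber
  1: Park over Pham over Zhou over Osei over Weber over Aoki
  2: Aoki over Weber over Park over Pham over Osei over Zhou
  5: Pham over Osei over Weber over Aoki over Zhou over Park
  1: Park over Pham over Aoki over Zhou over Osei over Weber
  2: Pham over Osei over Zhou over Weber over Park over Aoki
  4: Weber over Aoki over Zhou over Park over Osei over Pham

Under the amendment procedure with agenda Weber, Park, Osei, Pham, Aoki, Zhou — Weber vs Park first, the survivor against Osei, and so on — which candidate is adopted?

Pham

Round 1: Weber vs Park — 13–6, Weber advances.
Round 2: Weber vs Osei — 8–11, Osei advances.
Round 3: Osei vs Pham — 6–13, Pham advances.
Round 4: Pham vs Aoki — 13–6, Pham advances.
Round 5: Pham vs Zhou — 13–6, Pham advances.
The agenda winner is Pham.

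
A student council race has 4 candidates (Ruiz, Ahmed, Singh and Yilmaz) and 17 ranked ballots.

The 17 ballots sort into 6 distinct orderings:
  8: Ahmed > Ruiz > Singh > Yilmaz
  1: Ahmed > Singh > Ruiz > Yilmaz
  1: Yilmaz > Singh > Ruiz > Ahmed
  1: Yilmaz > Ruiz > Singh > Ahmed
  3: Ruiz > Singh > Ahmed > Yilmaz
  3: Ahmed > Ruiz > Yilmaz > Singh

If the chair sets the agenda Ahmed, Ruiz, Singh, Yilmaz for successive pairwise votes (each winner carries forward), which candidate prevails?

Round 1: Ahmed vs Ruiz — 12–5, Ahmed advances.
Round 2: Ahmed vs Singh — 12–5, Ahmed advances.
Round 3: Ahmed vs Yilmaz — 15–2, Ahmed advances.
Ahmed survives the agenda.

Ahmed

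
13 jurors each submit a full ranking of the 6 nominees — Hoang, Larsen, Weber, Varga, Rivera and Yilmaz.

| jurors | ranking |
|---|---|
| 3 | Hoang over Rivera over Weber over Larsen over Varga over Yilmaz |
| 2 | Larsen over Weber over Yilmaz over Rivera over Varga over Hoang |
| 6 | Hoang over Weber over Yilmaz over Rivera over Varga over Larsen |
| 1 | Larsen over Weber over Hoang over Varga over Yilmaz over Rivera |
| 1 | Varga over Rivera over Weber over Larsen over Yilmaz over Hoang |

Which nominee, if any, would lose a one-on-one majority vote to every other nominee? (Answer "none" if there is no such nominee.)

Head-to-head results (13 jurors):
Hoang vs Larsen: Hoang wins 9–4.
Hoang vs Weber: 9 to 4, Hoang.
Hoang vs Varga: Hoang is ranked higher on 3+6+1 = 10 ballots, Varga on 3. Hoang wins 10–3.
Hoang–Rivera: Hoang 10–3.
Hoang vs Yilmaz: 10 to 3, Hoang.
Larsen vs Weber: Weber wins 10–3.
Larsen vs Varga: 6 to 7, Varga.
Larsen vs Rivera: 2+1 = 3 for Larsen, 10 for Rivera — Rivera by 10–3.
Larsen vs Yilmaz: Larsen wins 7–6.
Weber vs Varga: Weber, 12–1.
Weber vs Rivera: 2+6+1 = 9 for Weber, 4 for Rivera — Weber by 9–4.
Weber vs Yilmaz: 13 to 0, Weber.
Varga vs Rivera: Varga is ranked higher on 1+1 = 2 ballots, Rivera on 11. Rivera wins 11–2.
Varga vs Yilmaz: Yilmaz, 8–5.
Rivera vs Yilmaz: Rivera preferred on 3+1 = 4 ballots; Yilmaz wins 9–4.
No nominee is winless: Hoang beats Larsen; Larsen beats Yilmaz; Weber beats Larsen; Varga beats Larsen; Rivera beats Larsen; Yilmaz beats Varga. There is no Condorcet loser.

none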